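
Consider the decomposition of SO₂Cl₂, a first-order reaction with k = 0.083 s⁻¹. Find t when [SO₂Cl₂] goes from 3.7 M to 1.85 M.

8.351 s

Step 1: For first-order: t = ln([SO₂Cl₂]₀/[SO₂Cl₂])/k
Step 2: t = ln(3.7/1.85)/0.083
Step 3: t = ln(2)/0.083
Step 4: t = 0.6931/0.083 = 8.351 s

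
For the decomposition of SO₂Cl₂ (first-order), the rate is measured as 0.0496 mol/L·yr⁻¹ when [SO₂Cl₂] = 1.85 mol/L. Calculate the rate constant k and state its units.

0.02681 yr⁻¹

Step 1: rate = k[SO₂Cl₂]^1, so k = rate / [SO₂Cl₂]^1.
Step 2: k = 0.0496 / (1.85)^1 = 0.0496 / 1.85.
Step 3: k = 0.02681 yr⁻¹.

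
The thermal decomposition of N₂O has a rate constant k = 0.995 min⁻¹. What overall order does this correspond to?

first order (1)

Step 1: The units of k for an nth-order reaction are (concentration)^(1-n)·(time)⁻¹.
Step 2: Here k has units min⁻¹, so the concentration exponent is 0.
Step 3: 1 - n = 0 ⇒ n = 1. The reaction is first order.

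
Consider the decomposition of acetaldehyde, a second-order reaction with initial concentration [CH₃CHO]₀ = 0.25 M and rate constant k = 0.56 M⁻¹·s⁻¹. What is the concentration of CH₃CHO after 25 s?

0.05556 M

Step 1: For a second-order reaction: 1/[CH₃CHO] = 1/[CH₃CHO]₀ + kt
Step 2: 1/[CH₃CHO] = 1/0.25 + 0.56 × 25
Step 3: 1/[CH₃CHO] = 4 + 14 = 18
Step 4: [CH₃CHO] = 1/18 = 0.05556 M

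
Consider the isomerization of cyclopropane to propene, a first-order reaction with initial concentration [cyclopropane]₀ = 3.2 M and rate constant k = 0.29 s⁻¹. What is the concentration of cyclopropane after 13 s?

0.07377 M

Step 1: For a first-order reaction: [cyclopropane] = [cyclopropane]₀ × e^(-kt)
Step 2: [cyclopropane] = 3.2 × e^(-0.29 × 13)
Step 3: [cyclopropane] = 3.2 × e^(-3.77)
Step 4: [cyclopropane] = 3.2 × 0.0230521 = 0.07377 M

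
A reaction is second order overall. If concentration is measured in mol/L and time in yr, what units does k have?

(mol/L)⁻¹·yr⁻¹

Step 1: For overall order n, rate = k × (concentration)^n.
Step 2: Rate has units mol/L·yr⁻¹; concentration term has units (mol/L)^2.
Step 3: k = rate / (concentration)^n, so units of k = (mol/L)^(1-2)·yr⁻¹ = (mol/L)⁻¹·yr⁻¹.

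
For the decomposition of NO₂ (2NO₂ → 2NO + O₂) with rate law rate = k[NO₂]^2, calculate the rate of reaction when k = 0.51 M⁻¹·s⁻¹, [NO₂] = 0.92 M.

0.4317 M/s

Step 1: Identify the rate law: rate = k[NO₂]^2
Step 2: Substitute values: rate = 0.51 × (0.92)^2
Step 3: Calculate: rate = 0.51 × 0.8464 = 0.431664 M/s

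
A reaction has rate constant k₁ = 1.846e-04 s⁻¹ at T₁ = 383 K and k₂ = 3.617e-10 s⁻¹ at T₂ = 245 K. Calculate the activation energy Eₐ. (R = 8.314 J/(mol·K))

74.3 kJ/mol

Step 1: Use the two-temperature Arrhenius form: ln(k₂/k₁) = -Eₐ/R × (1/T₂ - 1/T₁)
Step 2: ln(k₂/k₁) = ln(3.617e-10/1.846e-04) = ln(1.95937e-06) = -13.1429
Step 3: 1/T₂ - 1/T₁ = 1/245 - 1/383 = 1.470667e-03 K⁻¹
Step 4: Eₐ = -R × ln(k₂/k₁) / (1/T₂ - 1/T₁) = -8.314 × -13.1429 / 1.470667e-03
Step 5: Eₐ = 7.4300e+04 J/mol = 74.3 kJ/mol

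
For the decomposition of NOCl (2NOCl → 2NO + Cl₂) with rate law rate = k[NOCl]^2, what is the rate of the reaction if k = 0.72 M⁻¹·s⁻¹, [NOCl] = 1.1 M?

0.8712 M/s

Step 1: Identify the rate law: rate = k[NOCl]^2
Step 2: Substitute values: rate = 0.72 × (1.1)^2
Step 3: Calculate: rate = 0.72 × 1.21 = 0.8712 M/s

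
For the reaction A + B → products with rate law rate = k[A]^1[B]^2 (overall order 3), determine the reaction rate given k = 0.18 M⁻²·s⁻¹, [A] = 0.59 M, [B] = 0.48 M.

0.02447 M/s

Step 1: The rate law is rate = k[A]^1[B]^2, overall order = 1+2 = 3
Step 2: Substitute values: rate = 0.18 × (0.59)^1 × (0.48)^2
Step 3: rate = 0.18 × 0.59 × 0.2304 = 0.0244685 M/s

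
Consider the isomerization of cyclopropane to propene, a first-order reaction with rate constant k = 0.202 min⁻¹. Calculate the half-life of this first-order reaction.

3.431 min

Step 1: For a first-order reaction, t₁/₂ = ln(2)/k
Step 2: t₁/₂ = ln(2)/0.202
Step 3: t₁/₂ = 0.6931/0.202 = 3.431 min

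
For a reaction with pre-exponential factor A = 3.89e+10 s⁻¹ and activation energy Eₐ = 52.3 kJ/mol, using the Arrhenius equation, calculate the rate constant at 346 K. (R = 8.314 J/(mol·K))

4.94e+02 s⁻¹

Step 1: Use the Arrhenius equation: k = A × exp(-Eₐ/RT)
Step 2: Convert Eₐ to J/mol: 52.3 kJ/mol = 52300 J/mol
Step 3: Calculate the exponent: -Eₐ/(RT) = -52300/(8.314 × 346) = -18.18091
Step 4: k = 3.89e+10 × exp(-18.18091)
Step 5: k = 3.89e+10 × 1.27096e-08 = 4.9440e+02 s⁻¹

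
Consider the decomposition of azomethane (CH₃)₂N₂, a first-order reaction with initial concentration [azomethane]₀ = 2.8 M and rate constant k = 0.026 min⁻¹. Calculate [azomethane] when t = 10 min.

2.159 M

Step 1: For a first-order reaction: [azomethane] = [azomethane]₀ × e^(-kt)
Step 2: [azomethane] = 2.8 × e^(-0.026 × 10)
Step 3: [azomethane] = 2.8 × e^(-0.26)
Step 4: [azomethane] = 2.8 × 0.771052 = 2.159 M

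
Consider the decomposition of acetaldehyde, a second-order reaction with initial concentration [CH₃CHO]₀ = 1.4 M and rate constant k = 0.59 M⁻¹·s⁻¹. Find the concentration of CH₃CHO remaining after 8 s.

0.184 M

Step 1: For a second-order reaction: 1/[CH₃CHO] = 1/[CH₃CHO]₀ + kt
Step 2: 1/[CH₃CHO] = 1/1.4 + 0.59 × 8
Step 3: 1/[CH₃CHO] = 0.7143 + 4.72 = 5.434
Step 4: [CH₃CHO] = 1/5.434 = 0.184 M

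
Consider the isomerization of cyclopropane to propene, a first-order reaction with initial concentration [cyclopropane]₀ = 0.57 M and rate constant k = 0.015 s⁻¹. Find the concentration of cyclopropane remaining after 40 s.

0.3128 M

Step 1: For a first-order reaction: [cyclopropane] = [cyclopropane]₀ × e^(-kt)
Step 2: [cyclopropane] = 0.57 × e^(-0.015 × 40)
Step 3: [cyclopropane] = 0.57 × e^(-0.6)
Step 4: [cyclopropane] = 0.57 × 0.548812 = 0.3128 M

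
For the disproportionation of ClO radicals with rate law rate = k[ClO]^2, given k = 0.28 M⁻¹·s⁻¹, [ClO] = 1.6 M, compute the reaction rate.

0.7168 M/s

Step 1: Identify the rate law: rate = k[ClO]^2
Step 2: Substitute values: rate = 0.28 × (1.6)^2
Step 3: Calculate: rate = 0.28 × 2.56 = 0.7168 M/s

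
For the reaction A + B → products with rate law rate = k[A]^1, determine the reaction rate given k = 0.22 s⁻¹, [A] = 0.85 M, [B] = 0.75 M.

0.187 M/s

Step 1: The rate law is rate = k[A]^1
Step 2: Note that the rate does not depend on [B] (zero order in B).
Step 3: rate = 0.22 × (0.85)^1 = 0.187 M/s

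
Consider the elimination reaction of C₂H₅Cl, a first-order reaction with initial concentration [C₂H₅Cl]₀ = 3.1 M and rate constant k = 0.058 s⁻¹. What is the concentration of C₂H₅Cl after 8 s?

1.949 M

Step 1: For a first-order reaction: [C₂H₅Cl] = [C₂H₅Cl]₀ × e^(-kt)
Step 2: [C₂H₅Cl] = 3.1 × e^(-0.058 × 8)
Step 3: [C₂H₅Cl] = 3.1 × e^(-0.464)
Step 4: [C₂H₅Cl] = 3.1 × 0.628764 = 1.949 M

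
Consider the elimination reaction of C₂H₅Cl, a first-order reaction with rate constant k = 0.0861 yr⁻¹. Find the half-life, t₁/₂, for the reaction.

8.05 yr

Step 1: For a first-order reaction, t₁/₂ = ln(2)/k
Step 2: t₁/₂ = ln(2)/0.0861
Step 3: t₁/₂ = 0.6931/0.0861 = 8.05 yr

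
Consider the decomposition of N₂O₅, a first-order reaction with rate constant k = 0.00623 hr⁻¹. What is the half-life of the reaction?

111.3 hr

Step 1: For a first-order reaction, t₁/₂ = ln(2)/k
Step 2: t₁/₂ = ln(2)/0.00623
Step 3: t₁/₂ = 0.6931/0.00623 = 111.3 hr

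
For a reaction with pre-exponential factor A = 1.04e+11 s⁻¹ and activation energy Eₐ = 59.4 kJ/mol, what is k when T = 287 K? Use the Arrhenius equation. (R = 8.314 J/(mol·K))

1.61e+00 s⁻¹

Step 1: Use the Arrhenius equation: k = A × exp(-Eₐ/RT)
Step 2: Convert Eₐ to J/mol: 59.4 kJ/mol = 59400 J/mol
Step 3: Calculate the exponent: -Eₐ/(RT) = -59400/(8.314 × 287) = -24.89399
Step 4: k = 1.04e+11 × exp(-24.89399)
Step 5: k = 1.04e+11 × 1.54411e-11 = 1.6059e+00 s⁻¹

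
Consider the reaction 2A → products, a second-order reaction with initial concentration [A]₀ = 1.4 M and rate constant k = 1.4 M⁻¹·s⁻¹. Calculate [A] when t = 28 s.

0.02505 M

Step 1: For a second-order reaction: 1/[A] = 1/[A]₀ + kt
Step 2: 1/[A] = 1/1.4 + 1.4 × 28
Step 3: 1/[A] = 0.7143 + 39.2 = 39.91
Step 4: [A] = 1/39.91 = 0.02505 M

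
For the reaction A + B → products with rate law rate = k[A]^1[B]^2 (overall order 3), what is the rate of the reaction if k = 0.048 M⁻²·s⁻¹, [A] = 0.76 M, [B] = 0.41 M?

0.006132 M/s

Step 1: The rate law is rate = k[A]^1[B]^2, overall order = 1+2 = 3
Step 2: Substitute values: rate = 0.048 × (0.76)^1 × (0.41)^2
Step 3: rate = 0.048 × 0.76 × 0.1681 = 0.00613229 M/s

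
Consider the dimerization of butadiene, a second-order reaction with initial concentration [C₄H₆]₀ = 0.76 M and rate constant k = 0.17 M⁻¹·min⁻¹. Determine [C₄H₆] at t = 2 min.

0.6039 M

Step 1: For a second-order reaction: 1/[C₄H₆] = 1/[C₄H₆]₀ + kt
Step 2: 1/[C₄H₆] = 1/0.76 + 0.17 × 2
Step 3: 1/[C₄H₆] = 1.316 + 0.34 = 1.656
Step 4: [C₄H₆] = 1/1.656 = 0.6039 M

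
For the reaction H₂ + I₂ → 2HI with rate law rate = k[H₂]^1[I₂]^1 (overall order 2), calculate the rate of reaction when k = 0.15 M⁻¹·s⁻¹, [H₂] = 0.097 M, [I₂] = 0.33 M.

0.004802 M/s

Step 1: The rate law is rate = k[H₂]^1[I₂]^1, overall order = 1+1 = 2
Step 2: Substitute values: rate = 0.15 × (0.097)^1 × (0.33)^1
Step 3: rate = 0.15 × 0.097 × 0.33 = 0.0048015 M/s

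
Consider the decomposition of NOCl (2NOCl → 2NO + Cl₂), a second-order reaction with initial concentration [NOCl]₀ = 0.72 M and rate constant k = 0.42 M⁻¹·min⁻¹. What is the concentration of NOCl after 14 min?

0.1376 M

Step 1: For a second-order reaction: 1/[NOCl] = 1/[NOCl]₀ + kt
Step 2: 1/[NOCl] = 1/0.72 + 0.42 × 14
Step 3: 1/[NOCl] = 1.389 + 5.88 = 7.269
Step 4: [NOCl] = 1/7.269 = 0.1376 M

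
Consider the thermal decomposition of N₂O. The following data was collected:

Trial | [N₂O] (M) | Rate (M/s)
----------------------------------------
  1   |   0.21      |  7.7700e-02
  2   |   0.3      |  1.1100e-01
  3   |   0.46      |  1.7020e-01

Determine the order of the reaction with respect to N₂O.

first order (1)

Step 1: Compare trials to find order n where rate₂/rate₁ = ([N₂O]₂/[N₂O]₁)^n
Step 2: rate₂/rate₁ = 1.1100e-01/7.7700e-02 = 1.429
Step 3: [N₂O]₂/[N₂O]₁ = 0.3/0.21 = 1.429
Step 4: n = ln(1.429)/ln(1.429) = 1.00 ≈ 1
Step 5: The reaction is first order in N₂O.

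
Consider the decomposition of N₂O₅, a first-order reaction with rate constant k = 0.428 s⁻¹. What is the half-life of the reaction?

1.62 s

Step 1: For a first-order reaction, t₁/₂ = ln(2)/k
Step 2: t₁/₂ = ln(2)/0.428
Step 3: t₁/₂ = 0.6931/0.428 = 1.62 s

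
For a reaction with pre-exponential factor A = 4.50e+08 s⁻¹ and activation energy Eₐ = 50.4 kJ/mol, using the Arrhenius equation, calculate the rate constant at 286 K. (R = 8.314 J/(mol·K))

2.80e-01 s⁻¹

Step 1: Use the Arrhenius equation: k = A × exp(-Eₐ/RT)
Step 2: Convert Eₐ to J/mol: 50.4 kJ/mol = 50400 J/mol
Step 3: Calculate the exponent: -Eₐ/(RT) = -50400/(8.314 × 286) = -21.19603
Step 4: k = 4.50e+08 × exp(-21.19603)
Step 5: k = 4.50e+08 × 6.23277e-10 = 2.8047e-01 s⁻¹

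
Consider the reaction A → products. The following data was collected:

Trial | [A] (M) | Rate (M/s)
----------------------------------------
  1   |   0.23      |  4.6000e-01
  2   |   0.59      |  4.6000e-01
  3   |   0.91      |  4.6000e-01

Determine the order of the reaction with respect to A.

zeroth order (0)

Step 1: Compare trials - when concentration changes, rate stays constant.
Step 2: rate₂/rate₁ = 4.6000e-01/4.6000e-01 = 1
Step 3: [A]₂/[A]₁ = 0.59/0.23 = 2.565
Step 4: Since rate ratio ≈ (conc ratio)^0, the reaction is zeroth order.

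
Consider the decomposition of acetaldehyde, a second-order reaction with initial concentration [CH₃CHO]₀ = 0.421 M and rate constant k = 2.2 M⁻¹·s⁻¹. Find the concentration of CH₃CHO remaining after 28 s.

0.01563 M

Step 1: For a second-order reaction: 1/[CH₃CHO] = 1/[CH₃CHO]₀ + kt
Step 2: 1/[CH₃CHO] = 1/0.421 + 2.2 × 28
Step 3: 1/[CH₃CHO] = 2.375 + 61.6 = 63.98
Step 4: [CH₃CHO] = 1/63.98 = 0.01563 M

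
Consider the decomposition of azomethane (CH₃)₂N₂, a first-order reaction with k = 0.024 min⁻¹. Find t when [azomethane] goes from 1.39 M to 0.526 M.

40.49 min

Step 1: For first-order: t = ln([azomethane]₀/[azomethane])/k
Step 2: t = ln(1.39/0.526)/0.024
Step 3: t = ln(2.643)/0.024
Step 4: t = 0.9718/0.024 = 40.49 min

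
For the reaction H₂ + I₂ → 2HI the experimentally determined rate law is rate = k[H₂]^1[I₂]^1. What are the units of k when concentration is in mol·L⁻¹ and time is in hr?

(mol·L⁻¹)⁻¹·hr⁻¹

Step 1: Overall order = 1 + 1 = 2.
Step 2: rate has units mol·L⁻¹·hr⁻¹; [H₂]^1[I₂]^1 has units (mol·L⁻¹)^2.
Step 3: k = rate/([H₂]^1[I₂]^1), so units of k = (mol·L⁻¹)^(1-2)·hr⁻¹ = (mol·L⁻¹)⁻¹·hr⁻¹.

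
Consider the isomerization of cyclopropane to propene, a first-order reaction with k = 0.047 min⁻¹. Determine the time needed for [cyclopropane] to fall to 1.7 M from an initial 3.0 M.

12.08 min

Step 1: For first-order: t = ln([cyclopropane]₀/[cyclopropane])/k
Step 2: t = ln(3.0/1.7)/0.047
Step 3: t = ln(1.765)/0.047
Step 4: t = 0.568/0.047 = 12.08 min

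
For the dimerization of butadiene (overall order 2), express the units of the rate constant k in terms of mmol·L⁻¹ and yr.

(mmol·L⁻¹)⁻¹·yr⁻¹

Step 1: For overall order n, rate = k × (concentration)^n.
Step 2: Rate has units mmol·L⁻¹·yr⁻¹; concentration term has units (mmol·L⁻¹)^2.
Step 3: k = rate / (concentration)^n, so units of k = (mmol·L⁻¹)^(1-2)·yr⁻¹ = (mmol·L⁻¹)⁻¹·yr⁻¹.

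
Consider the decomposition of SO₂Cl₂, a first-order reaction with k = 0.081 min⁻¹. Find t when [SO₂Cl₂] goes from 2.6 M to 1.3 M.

8.557 min

Step 1: For first-order: t = ln([SO₂Cl₂]₀/[SO₂Cl₂])/k
Step 2: t = ln(2.6/1.3)/0.081
Step 3: t = ln(2)/0.081
Step 4: t = 0.6931/0.081 = 8.557 min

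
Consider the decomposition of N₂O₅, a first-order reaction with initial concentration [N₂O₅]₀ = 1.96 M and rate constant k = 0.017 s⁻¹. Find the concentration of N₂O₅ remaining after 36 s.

1.063 M

Step 1: For a first-order reaction: [N₂O₅] = [N₂O₅]₀ × e^(-kt)
Step 2: [N₂O₅] = 1.96 × e^(-0.017 × 36)
Step 3: [N₂O₅] = 1.96 × e^(-0.612)
Step 4: [N₂O₅] = 1.96 × 0.542265 = 1.063 M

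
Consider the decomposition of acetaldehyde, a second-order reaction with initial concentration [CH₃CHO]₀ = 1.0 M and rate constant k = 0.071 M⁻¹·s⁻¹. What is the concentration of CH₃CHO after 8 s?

0.6378 M

Step 1: For a second-order reaction: 1/[CH₃CHO] = 1/[CH₃CHO]₀ + kt
Step 2: 1/[CH₃CHO] = 1/1.0 + 0.071 × 8
Step 3: 1/[CH₃CHO] = 1 + 0.568 = 1.568
Step 4: [CH₃CHO] = 1/1.568 = 0.6378 M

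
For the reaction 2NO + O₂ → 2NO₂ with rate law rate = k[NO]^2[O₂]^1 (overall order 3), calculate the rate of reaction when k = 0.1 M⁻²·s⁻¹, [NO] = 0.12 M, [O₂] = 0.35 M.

0.000504 M/s

Step 1: The rate law is rate = k[NO]^2[O₂]^1, overall order = 2+1 = 3
Step 2: Substitute values: rate = 0.1 × (0.12)^2 × (0.35)^1
Step 3: rate = 0.1 × 0.0144 × 0.35 = 0.000504 M/s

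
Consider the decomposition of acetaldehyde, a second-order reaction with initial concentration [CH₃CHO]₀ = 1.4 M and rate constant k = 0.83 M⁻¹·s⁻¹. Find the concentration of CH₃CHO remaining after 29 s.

0.04035 M

Step 1: For a second-order reaction: 1/[CH₃CHO] = 1/[CH₃CHO]₀ + kt
Step 2: 1/[CH₃CHO] = 1/1.4 + 0.83 × 29
Step 3: 1/[CH₃CHO] = 0.7143 + 24.07 = 24.78
Step 4: [CH₃CHO] = 1/24.78 = 0.04035 M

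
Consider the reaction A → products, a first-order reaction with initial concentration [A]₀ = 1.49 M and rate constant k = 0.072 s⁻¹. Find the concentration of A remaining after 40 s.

0.08364 M

Step 1: For a first-order reaction: [A] = [A]₀ × e^(-kt)
Step 2: [A] = 1.49 × e^(-0.072 × 40)
Step 3: [A] = 1.49 × e^(-2.88)
Step 4: [A] = 1.49 × 0.0561348 = 0.08364 M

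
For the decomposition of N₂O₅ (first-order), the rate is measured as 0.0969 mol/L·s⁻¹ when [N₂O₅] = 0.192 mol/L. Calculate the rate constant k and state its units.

0.5047 s⁻¹

Step 1: rate = k[N₂O₅]^1, so k = rate / [N₂O₅]^1.
Step 2: k = 0.0969 / (0.192)^1 = 0.0969 / 0.192.
Step 3: k = 0.5047 s⁻¹.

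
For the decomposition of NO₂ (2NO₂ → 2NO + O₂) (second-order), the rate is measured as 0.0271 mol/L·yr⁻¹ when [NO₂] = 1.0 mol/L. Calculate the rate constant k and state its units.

0.0271 (mol/L)⁻¹·yr⁻¹

Step 1: rate = k[NO₂]^2, so k = rate / [NO₂]^2.
Step 2: k = 0.0271 / (1.0)^2 = 0.0271 / 1.
Step 3: k = 0.0271 (mol/L)⁻¹·yr⁻¹.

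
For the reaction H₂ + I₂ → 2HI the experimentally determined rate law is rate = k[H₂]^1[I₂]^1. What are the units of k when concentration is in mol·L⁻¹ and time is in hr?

(mol·L⁻¹)⁻¹·hr⁻¹

Step 1: Overall order = 1 + 1 = 2.
Step 2: rate has units mol·L⁻¹·hr⁻¹; [H₂]^1[I₂]^1 has units (mol·L⁻¹)^2.
Step 3: k = rate/([H₂]^1[I₂]^1), so units of k = (mol·L⁻¹)^(1-2)·hr⁻¹ = (mol·L⁻¹)⁻¹·hr⁻¹.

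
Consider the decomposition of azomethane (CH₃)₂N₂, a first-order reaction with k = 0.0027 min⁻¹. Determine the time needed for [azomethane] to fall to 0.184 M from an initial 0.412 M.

298.6 min

Step 1: For first-order: t = ln([azomethane]₀/[azomethane])/k
Step 2: t = ln(0.412/0.184)/0.0027
Step 3: t = ln(2.239)/0.0027
Step 4: t = 0.8061/0.0027 = 298.6 min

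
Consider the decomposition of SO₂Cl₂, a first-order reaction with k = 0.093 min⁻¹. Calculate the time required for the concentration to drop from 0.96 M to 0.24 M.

14.91 min

Step 1: For first-order: t = ln([SO₂Cl₂]₀/[SO₂Cl₂])/k
Step 2: t = ln(0.96/0.24)/0.093
Step 3: t = ln(4)/0.093
Step 4: t = 1.386/0.093 = 14.91 min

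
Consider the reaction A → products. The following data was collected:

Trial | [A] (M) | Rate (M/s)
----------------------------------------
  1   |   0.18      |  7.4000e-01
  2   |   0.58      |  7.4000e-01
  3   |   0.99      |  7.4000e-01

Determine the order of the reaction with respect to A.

zeroth order (0)

Step 1: Compare trials - when concentration changes, rate stays constant.
Step 2: rate₂/rate₁ = 7.4000e-01/7.4000e-01 = 1
Step 3: [A]₂/[A]₁ = 0.58/0.18 = 3.222
Step 4: Since rate ratio ≈ (conc ratio)^0, the reaction is zeroth order.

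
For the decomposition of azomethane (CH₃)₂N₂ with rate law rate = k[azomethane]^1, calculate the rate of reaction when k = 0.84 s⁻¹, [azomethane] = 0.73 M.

0.6132 M/s

Step 1: Identify the rate law: rate = k[azomethane]^1
Step 2: Substitute values: rate = 0.84 × (0.73)^1
Step 3: Calculate: rate = 0.84 × 0.73 = 0.6132 M/s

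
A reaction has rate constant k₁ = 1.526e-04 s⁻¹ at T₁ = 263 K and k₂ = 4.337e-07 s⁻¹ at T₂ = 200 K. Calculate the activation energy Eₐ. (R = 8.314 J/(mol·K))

40.7 kJ/mol

Step 1: Use the two-temperature Arrhenius form: ln(k₂/k₁) = -Eₐ/R × (1/T₂ - 1/T₁)
Step 2: ln(k₂/k₁) = ln(4.337e-07/1.526e-04) = ln(0.00284207) = -5.86322
Step 3: 1/T₂ - 1/T₁ = 1/200 - 1/263 = 1.197719e-03 K⁻¹
Step 4: Eₐ = -R × ln(k₂/k₁) / (1/T₂ - 1/T₁) = -8.314 × -5.86322 / 1.197719e-03
Step 5: Eₐ = 4.0700e+04 J/mol = 40.7 kJ/mol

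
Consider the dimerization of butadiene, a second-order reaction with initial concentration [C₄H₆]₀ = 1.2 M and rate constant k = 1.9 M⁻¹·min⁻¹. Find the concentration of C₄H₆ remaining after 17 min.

0.03018 M

Step 1: For a second-order reaction: 1/[C₄H₆] = 1/[C₄H₆]₀ + kt
Step 2: 1/[C₄H₆] = 1/1.2 + 1.9 × 17
Step 3: 1/[C₄H₆] = 0.8333 + 32.3 = 33.13
Step 4: [C₄H₆] = 1/33.13 = 0.03018 M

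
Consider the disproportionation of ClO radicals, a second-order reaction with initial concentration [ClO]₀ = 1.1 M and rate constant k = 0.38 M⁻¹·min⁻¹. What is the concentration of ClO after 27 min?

0.08953 M

Step 1: For a second-order reaction: 1/[ClO] = 1/[ClO]₀ + kt
Step 2: 1/[ClO] = 1/1.1 + 0.38 × 27
Step 3: 1/[ClO] = 0.9091 + 10.26 = 11.17
Step 4: [ClO] = 1/11.17 = 0.08953 M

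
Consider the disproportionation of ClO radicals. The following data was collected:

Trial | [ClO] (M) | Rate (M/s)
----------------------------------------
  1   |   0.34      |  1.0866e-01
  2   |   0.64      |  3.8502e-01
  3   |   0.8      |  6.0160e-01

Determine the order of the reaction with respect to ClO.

second order (2)

Step 1: Compare trials to find order n where rate₂/rate₁ = ([ClO]₂/[ClO]₁)^n
Step 2: rate₂/rate₁ = 3.8502e-01/1.0866e-01 = 3.543
Step 3: [ClO]₂/[ClO]₁ = 0.64/0.34 = 1.882
Step 4: n = ln(3.543)/ln(1.882) = 2.00 ≈ 2
Step 5: The reaction is second order in ClO.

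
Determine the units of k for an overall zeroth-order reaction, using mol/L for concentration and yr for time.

mol/L·yr⁻¹

Step 1: For overall order n, rate = k × (concentration)^n.
Step 2: Rate has units mol/L·yr⁻¹; concentration term has units (mol/L)^0.
Step 3: k = rate / (concentration)^n, so units of k = (mol/L)^(1-0)·yr⁻¹ = mol/L·yr⁻¹.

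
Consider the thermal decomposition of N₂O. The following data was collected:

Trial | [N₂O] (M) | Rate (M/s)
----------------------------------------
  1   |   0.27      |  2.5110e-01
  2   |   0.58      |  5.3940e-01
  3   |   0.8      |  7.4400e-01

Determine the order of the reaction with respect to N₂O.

first order (1)

Step 1: Compare trials to find order n where rate₂/rate₁ = ([N₂O]₂/[N₂O]₁)^n
Step 2: rate₂/rate₁ = 5.3940e-01/2.5110e-01 = 2.148
Step 3: [N₂O]₂/[N₂O]₁ = 0.58/0.27 = 2.148
Step 4: n = ln(2.148)/ln(2.148) = 1.00 ≈ 1
Step 5: The reaction is first order in N₂O.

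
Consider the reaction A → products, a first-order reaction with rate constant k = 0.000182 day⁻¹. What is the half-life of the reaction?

3809 day

Step 1: For a first-order reaction, t₁/₂ = ln(2)/k
Step 2: t₁/₂ = ln(2)/0.000182
Step 3: t₁/₂ = 0.6931/0.000182 = 3809 day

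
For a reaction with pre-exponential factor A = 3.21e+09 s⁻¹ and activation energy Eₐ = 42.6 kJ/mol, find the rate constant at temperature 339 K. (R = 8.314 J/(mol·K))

8.76e+02 s⁻¹

Step 1: Use the Arrhenius equation: k = A × exp(-Eₐ/RT)
Step 2: Convert Eₐ to J/mol: 42.6 kJ/mol = 42600 J/mol
Step 3: Calculate the exponent: -Eₐ/(RT) = -42600/(8.314 × 339) = -15.11471
Step 4: k = 3.21e+09 × exp(-15.11471)
Step 5: k = 3.21e+09 × 2.72750e-07 = 8.7553e+02 s⁻¹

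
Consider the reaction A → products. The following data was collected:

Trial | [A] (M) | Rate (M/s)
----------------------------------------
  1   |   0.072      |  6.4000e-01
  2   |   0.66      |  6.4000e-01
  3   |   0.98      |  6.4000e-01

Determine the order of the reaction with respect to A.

zeroth order (0)

Step 1: Compare trials - when concentration changes, rate stays constant.
Step 2: rate₂/rate₁ = 6.4000e-01/6.4000e-01 = 1
Step 3: [A]₂/[A]₁ = 0.66/0.072 = 9.167
Step 4: Since rate ratio ≈ (conc ratio)^0, the reaction is zeroth order.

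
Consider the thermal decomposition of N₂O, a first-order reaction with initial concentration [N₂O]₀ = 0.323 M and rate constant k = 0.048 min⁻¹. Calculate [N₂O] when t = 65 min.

0.01426 M

Step 1: For a first-order reaction: [N₂O] = [N₂O]₀ × e^(-kt)
Step 2: [N₂O] = 0.323 × e^(-0.048 × 65)
Step 3: [N₂O] = 0.323 × e^(-3.12)
Step 4: [N₂O] = 0.323 × 0.0441572 = 0.01426 M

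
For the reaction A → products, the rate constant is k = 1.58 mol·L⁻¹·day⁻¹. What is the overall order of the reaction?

zeroth order (0)

Step 1: The units of k for an nth-order reaction are (concentration)^(1-n)·(time)⁻¹.
Step 2: Here k has units mol·L⁻¹·day⁻¹, so the concentration exponent is 1.
Step 3: 1 - n = 1 ⇒ n = 0. The reaction is zeroth order.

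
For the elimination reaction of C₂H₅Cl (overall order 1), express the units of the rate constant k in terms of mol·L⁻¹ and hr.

hr⁻¹

Step 1: For overall order n, rate = k × (concentration)^n.
Step 2: Rate has units mol·L⁻¹·hr⁻¹; concentration term has units (mol·L⁻¹)^1.
Step 3: k = rate / (concentration)^n, so units of k = (mol·L⁻¹)^(1-1)·hr⁻¹ = hr⁻¹.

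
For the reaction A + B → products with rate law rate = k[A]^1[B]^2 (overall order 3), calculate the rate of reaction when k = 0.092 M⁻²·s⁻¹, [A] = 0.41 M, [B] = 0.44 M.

0.007303 M/s

Step 1: The rate law is rate = k[A]^1[B]^2, overall order = 1+2 = 3
Step 2: Substitute values: rate = 0.092 × (0.41)^1 × (0.44)^2
Step 3: rate = 0.092 × 0.41 × 0.1936 = 0.00730259 M/s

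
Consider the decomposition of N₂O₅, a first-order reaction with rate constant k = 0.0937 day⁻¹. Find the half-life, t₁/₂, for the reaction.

7.398 day

Step 1: For a first-order reaction, t₁/₂ = ln(2)/k
Step 2: t₁/₂ = ln(2)/0.0937
Step 3: t₁/₂ = 0.6931/0.0937 = 7.398 day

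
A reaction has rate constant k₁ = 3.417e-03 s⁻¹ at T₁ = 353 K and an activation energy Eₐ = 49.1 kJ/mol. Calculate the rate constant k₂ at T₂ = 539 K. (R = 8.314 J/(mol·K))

1.099e+00 s⁻¹

Step 1: Use the two-temperature Arrhenius form: ln(k₂/k₁) = -Eₐ/R × (1/T₂ - 1/T₁)
Step 2: Convert Eₐ to J/mol: 49.1 kJ/mol = 49100 J/mol
Step 3: 1/T₂ - 1/T₁ = 1/539 - 1/353 = -9.775736e-04 K⁻¹
Step 4: ln(k₂/k₁) = -49100/8.314 × -9.775736e-04 = 5.77326
Step 5: k₂ = k₁ × exp(5.77326) = 3.417e-03 × 3.21584e+02 = 1.099e+00 s⁻¹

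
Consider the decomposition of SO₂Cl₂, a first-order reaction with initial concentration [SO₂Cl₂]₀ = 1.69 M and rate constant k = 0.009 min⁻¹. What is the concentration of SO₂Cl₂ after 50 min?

1.078 M

Step 1: For a first-order reaction: [SO₂Cl₂] = [SO₂Cl₂]₀ × e^(-kt)
Step 2: [SO₂Cl₂] = 1.69 × e^(-0.009 × 50)
Step 3: [SO₂Cl₂] = 1.69 × e^(-0.45)
Step 4: [SO₂Cl₂] = 1.69 × 0.637628 = 1.078 M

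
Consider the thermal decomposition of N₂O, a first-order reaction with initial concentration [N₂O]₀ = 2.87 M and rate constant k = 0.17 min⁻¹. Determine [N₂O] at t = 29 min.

0.02074 M

Step 1: For a first-order reaction: [N₂O] = [N₂O]₀ × e^(-kt)
Step 2: [N₂O] = 2.87 × e^(-0.17 × 29)
Step 3: [N₂O] = 2.87 × e^(-4.93)
Step 4: [N₂O] = 2.87 × 0.0072265 = 0.02074 M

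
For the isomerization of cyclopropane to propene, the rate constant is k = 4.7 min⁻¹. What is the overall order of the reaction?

first order (1)

Step 1: The units of k for an nth-order reaction are (concentration)^(1-n)·(time)⁻¹.
Step 2: Here k has units min⁻¹, so the concentration exponent is 0.
Step 3: 1 - n = 0 ⇒ n = 1. The reaction is first order.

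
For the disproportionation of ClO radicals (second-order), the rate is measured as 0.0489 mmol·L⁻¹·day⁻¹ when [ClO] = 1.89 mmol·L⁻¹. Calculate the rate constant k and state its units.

0.01369 (mmol·L⁻¹)⁻¹·day⁻¹

Step 1: rate = k[ClO]^2, so k = rate / [ClO]^2.
Step 2: k = 0.0489 / (1.89)^2 = 0.0489 / 3.572.
Step 3: k = 0.01369 (mmol·L⁻¹)⁻¹·day⁻¹.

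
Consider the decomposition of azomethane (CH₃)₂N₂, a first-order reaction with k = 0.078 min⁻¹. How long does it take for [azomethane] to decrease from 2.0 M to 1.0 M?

8.887 min

Step 1: For first-order: t = ln([azomethane]₀/[azomethane])/k
Step 2: t = ln(2.0/1.0)/0.078
Step 3: t = ln(2)/0.078
Step 4: t = 0.6931/0.078 = 8.887 min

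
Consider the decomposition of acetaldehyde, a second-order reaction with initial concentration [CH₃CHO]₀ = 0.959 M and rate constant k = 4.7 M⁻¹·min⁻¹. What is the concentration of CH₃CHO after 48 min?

0.004412 M

Step 1: For a second-order reaction: 1/[CH₃CHO] = 1/[CH₃CHO]₀ + kt
Step 2: 1/[CH₃CHO] = 1/0.959 + 4.7 × 48
Step 3: 1/[CH₃CHO] = 1.043 + 225.6 = 226.6
Step 4: [CH₃CHO] = 1/226.6 = 0.004412 M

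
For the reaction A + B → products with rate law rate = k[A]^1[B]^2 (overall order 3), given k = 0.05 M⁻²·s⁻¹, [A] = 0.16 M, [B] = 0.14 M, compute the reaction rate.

0.0001568 M/s

Step 1: The rate law is rate = k[A]^1[B]^2, overall order = 1+2 = 3
Step 2: Substitute values: rate = 0.05 × (0.16)^1 × (0.14)^2
Step 3: rate = 0.05 × 0.16 × 0.0196 = 0.0001568 M/s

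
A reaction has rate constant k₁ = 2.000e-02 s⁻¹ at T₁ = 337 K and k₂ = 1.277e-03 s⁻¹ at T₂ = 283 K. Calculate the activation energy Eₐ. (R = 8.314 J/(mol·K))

40.4 kJ/mol

Step 1: Use the two-temperature Arrhenius form: ln(k₂/k₁) = -Eₐ/R × (1/T₂ - 1/T₁)
Step 2: ln(k₂/k₁) = ln(1.277e-03/2.000e-02) = ln(0.06385) = -2.75122
Step 3: 1/T₂ - 1/T₁ = 1/283 - 1/337 = 5.662099e-04 K⁻¹
Step 4: Eₐ = -R × ln(k₂/k₁) / (1/T₂ - 1/T₁) = -8.314 × -2.75122 / 5.662099e-04
Step 5: Eₐ = 4.0398e+04 J/mol = 40.4 kJ/mol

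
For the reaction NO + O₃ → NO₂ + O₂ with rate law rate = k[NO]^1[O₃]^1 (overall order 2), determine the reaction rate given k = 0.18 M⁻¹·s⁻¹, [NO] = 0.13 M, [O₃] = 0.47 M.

0.011 M/s

Step 1: The rate law is rate = k[NO]^1[O₃]^1, overall order = 1+1 = 2
Step 2: Substitute values: rate = 0.18 × (0.13)^1 × (0.47)^1
Step 3: rate = 0.18 × 0.13 × 0.47 = 0.010998 M/s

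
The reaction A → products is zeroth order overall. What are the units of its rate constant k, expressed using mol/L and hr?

mol/L·hr⁻¹

Step 1: For overall order n, rate = k × (concentration)^n.
Step 2: Rate has units mol/L·hr⁻¹; concentration term has units (mol/L)^0.
Step 3: k = rate / (concentration)^n, so units of k = (mol/L)^(1-0)·hr⁻¹ = mol/L·hr⁻¹.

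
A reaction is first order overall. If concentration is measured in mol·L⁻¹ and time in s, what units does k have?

s⁻¹

Step 1: For overall order n, rate = k × (concentration)^n.
Step 2: Rate has units mol·L⁻¹·s⁻¹; concentration term has units (mol·L⁻¹)^1.
Step 3: k = rate / (concentration)^n, so units of k = (mol·L⁻¹)^(1-1)·s⁻¹ = s⁻¹.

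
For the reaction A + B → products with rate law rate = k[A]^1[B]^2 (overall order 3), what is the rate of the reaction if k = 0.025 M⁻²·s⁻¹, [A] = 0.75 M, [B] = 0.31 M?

0.001802 M/s

Step 1: The rate law is rate = k[A]^1[B]^2, overall order = 1+2 = 3
Step 2: Substitute values: rate = 0.025 × (0.75)^1 × (0.31)^2
Step 3: rate = 0.025 × 0.75 × 0.0961 = 0.00180188 M/s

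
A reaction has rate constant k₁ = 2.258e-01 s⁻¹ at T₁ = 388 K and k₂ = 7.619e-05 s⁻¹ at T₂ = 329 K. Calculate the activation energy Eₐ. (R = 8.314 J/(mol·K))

143.8 kJ/mol

Step 1: Use the two-temperature Arrhenius form: ln(k₂/k₁) = -Eₐ/R × (1/T₂ - 1/T₁)
Step 2: ln(k₂/k₁) = ln(7.619e-05/2.258e-01) = ln(0.000337422) = -7.99417
Step 3: 1/T₂ - 1/T₁ = 1/329 - 1/388 = 4.621941e-04 K⁻¹
Step 4: Eₐ = -R × ln(k₂/k₁) / (1/T₂ - 1/T₁) = -8.314 × -7.99417 / 4.621941e-04
Step 5: Eₐ = 1.4380e+05 J/mol = 143.8 kJ/mol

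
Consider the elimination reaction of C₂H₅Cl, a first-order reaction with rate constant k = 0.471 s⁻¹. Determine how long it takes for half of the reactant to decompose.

1.472 s

Step 1: For a first-order reaction, t₁/₂ = ln(2)/k
Step 2: t₁/₂ = ln(2)/0.471
Step 3: t₁/₂ = 0.6931/0.471 = 1.472 s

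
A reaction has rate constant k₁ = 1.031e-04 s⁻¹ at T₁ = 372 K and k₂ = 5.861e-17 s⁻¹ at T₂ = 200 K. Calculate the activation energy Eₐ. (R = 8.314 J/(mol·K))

101.4 kJ/mol

Step 1: Use the two-temperature Arrhenius form: ln(k₂/k₁) = -Eₐ/R × (1/T₂ - 1/T₁)
Step 2: ln(k₂/k₁) = ln(5.861e-17/1.031e-04) = ln(5.68477e-13) = -28.1958
Step 3: 1/T₂ - 1/T₁ = 1/200 - 1/372 = 2.311828e-03 K⁻¹
Step 4: Eₐ = -R × ln(k₂/k₁) / (1/T₂ - 1/T₁) = -8.314 × -28.1958 / 2.311828e-03
Step 5: Eₐ = 1.0140e+05 J/mol = 101.4 kJ/mol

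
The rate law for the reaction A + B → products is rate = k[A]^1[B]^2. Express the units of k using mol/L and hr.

(mol/L)⁻²·hr⁻¹

Step 1: Overall order = 1 + 2 = 3.
Step 2: rate has units mol/L·hr⁻¹; [A]^1[B]^2 has units (mol/L)^3.
Step 3: k = rate/([A]^1[B]^2), so units of k = (mol/L)^(1-3)·hr⁻¹ = (mol/L)⁻²·hr⁻¹.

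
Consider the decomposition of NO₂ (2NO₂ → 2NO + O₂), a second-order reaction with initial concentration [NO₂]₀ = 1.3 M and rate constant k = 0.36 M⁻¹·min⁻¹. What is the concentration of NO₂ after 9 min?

0.2494 M

Step 1: For a second-order reaction: 1/[NO₂] = 1/[NO₂]₀ + kt
Step 2: 1/[NO₂] = 1/1.3 + 0.36 × 9
Step 3: 1/[NO₂] = 0.7692 + 3.24 = 4.009
Step 4: [NO₂] = 1/4.009 = 0.2494 M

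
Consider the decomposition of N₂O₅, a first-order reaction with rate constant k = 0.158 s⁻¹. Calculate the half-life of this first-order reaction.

4.387 s

Step 1: For a first-order reaction, t₁/₂ = ln(2)/k
Step 2: t₁/₂ = ln(2)/0.158
Step 3: t₁/₂ = 0.6931/0.158 = 4.387 s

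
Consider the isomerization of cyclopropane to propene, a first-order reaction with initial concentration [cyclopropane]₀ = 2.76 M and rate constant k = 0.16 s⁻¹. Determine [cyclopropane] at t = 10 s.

0.5572 M

Step 1: For a first-order reaction: [cyclopropane] = [cyclopropane]₀ × e^(-kt)
Step 2: [cyclopropane] = 2.76 × e^(-0.16 × 10)
Step 3: [cyclopropane] = 2.76 × e^(-1.6)
Step 4: [cyclopropane] = 2.76 × 0.201897 = 0.5572 M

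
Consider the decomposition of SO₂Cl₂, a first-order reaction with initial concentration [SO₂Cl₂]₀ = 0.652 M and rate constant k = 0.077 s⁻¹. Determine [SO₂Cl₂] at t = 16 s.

0.1902 M

Step 1: For a first-order reaction: [SO₂Cl₂] = [SO₂Cl₂]₀ × e^(-kt)
Step 2: [SO₂Cl₂] = 0.652 × e^(-0.077 × 16)
Step 3: [SO₂Cl₂] = 0.652 × e^(-1.232)
Step 4: [SO₂Cl₂] = 0.652 × 0.291709 = 0.1902 M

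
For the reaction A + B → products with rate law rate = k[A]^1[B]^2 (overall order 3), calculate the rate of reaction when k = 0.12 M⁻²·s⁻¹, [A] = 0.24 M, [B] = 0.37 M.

0.003943 M/s

Step 1: The rate law is rate = k[A]^1[B]^2, overall order = 1+2 = 3
Step 2: Substitute values: rate = 0.12 × (0.24)^1 × (0.37)^2
Step 3: rate = 0.12 × 0.24 × 0.1369 = 0.00394272 M/s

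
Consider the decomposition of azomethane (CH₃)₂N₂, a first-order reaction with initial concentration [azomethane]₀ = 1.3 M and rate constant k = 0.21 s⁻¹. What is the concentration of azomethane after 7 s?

0.2989 M

Step 1: For a first-order reaction: [azomethane] = [azomethane]₀ × e^(-kt)
Step 2: [azomethane] = 1.3 × e^(-0.21 × 7)
Step 3: [azomethane] = 1.3 × e^(-1.47)
Step 4: [azomethane] = 1.3 × 0.229925 = 0.2989 M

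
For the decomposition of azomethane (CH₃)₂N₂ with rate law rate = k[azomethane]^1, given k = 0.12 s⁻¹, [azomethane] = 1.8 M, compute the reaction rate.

0.216 M/s

Step 1: Identify the rate law: rate = k[azomethane]^1
Step 2: Substitute values: rate = 0.12 × (1.8)^1
Step 3: Calculate: rate = 0.12 × 1.8 = 0.216 M/s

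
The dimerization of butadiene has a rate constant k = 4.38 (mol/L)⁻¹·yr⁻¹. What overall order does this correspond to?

second order (2)

Step 1: The units of k for an nth-order reaction are (concentration)^(1-n)·(time)⁻¹.
Step 2: Here k has units (mol/L)⁻¹·yr⁻¹, so the concentration exponent is -1.
Step 3: 1 - n = -1 ⇒ n = 2. The reaction is second order.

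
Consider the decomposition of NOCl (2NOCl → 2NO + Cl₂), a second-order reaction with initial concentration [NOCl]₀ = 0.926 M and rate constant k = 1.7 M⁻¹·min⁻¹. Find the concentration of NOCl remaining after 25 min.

0.02295 M

Step 1: For a second-order reaction: 1/[NOCl] = 1/[NOCl]₀ + kt
Step 2: 1/[NOCl] = 1/0.926 + 1.7 × 25
Step 3: 1/[NOCl] = 1.08 + 42.5 = 43.58
Step 4: [NOCl] = 1/43.58 = 0.02295 M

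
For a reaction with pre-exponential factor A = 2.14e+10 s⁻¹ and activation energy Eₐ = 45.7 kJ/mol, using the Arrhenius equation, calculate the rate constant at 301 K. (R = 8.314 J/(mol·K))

2.51e+02 s⁻¹

Step 1: Use the Arrhenius equation: k = A × exp(-Eₐ/RT)
Step 2: Convert Eₐ to J/mol: 45.7 kJ/mol = 45700 J/mol
Step 3: Calculate the exponent: -Eₐ/(RT) = -45700/(8.314 × 301) = -18.26164
Step 4: k = 2.14e+10 × exp(-18.26164)
Step 5: k = 2.14e+10 × 1.17239e-08 = 2.5089e+02 s⁻¹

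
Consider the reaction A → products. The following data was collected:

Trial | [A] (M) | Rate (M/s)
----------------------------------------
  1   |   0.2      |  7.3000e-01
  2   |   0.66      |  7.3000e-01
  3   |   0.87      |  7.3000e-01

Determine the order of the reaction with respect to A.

zeroth order (0)

Step 1: Compare trials - when concentration changes, rate stays constant.
Step 2: rate₂/rate₁ = 7.3000e-01/7.3000e-01 = 1
Step 3: [A]₂/[A]₁ = 0.66/0.2 = 3.3
Step 4: Since rate ratio ≈ (conc ratio)^0, the reaction is zeroth order.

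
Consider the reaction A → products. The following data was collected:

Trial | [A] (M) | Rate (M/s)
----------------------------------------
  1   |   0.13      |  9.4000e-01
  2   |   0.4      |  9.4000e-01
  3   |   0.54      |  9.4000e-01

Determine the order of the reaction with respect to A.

zeroth order (0)

Step 1: Compare trials - when concentration changes, rate stays constant.
Step 2: rate₂/rate₁ = 9.4000e-01/9.4000e-01 = 1
Step 3: [A]₂/[A]₁ = 0.4/0.13 = 3.077
Step 4: Since rate ratio ≈ (conc ratio)^0, the reaction is zeroth order.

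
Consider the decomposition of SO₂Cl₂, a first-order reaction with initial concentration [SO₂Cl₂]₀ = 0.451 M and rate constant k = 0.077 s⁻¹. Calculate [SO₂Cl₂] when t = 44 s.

0.01523 M

Step 1: For a first-order reaction: [SO₂Cl₂] = [SO₂Cl₂]₀ × e^(-kt)
Step 2: [SO₂Cl₂] = 0.451 × e^(-0.077 × 44)
Step 3: [SO₂Cl₂] = 0.451 × e^(-3.388)
Step 4: [SO₂Cl₂] = 0.451 × 0.0337762 = 0.01523 M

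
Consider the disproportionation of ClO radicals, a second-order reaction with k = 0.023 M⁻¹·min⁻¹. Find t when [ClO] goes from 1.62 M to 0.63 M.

42.17 min

Step 1: For second-order: t = (1/[ClO] - 1/[ClO]₀)/k
Step 2: t = (1/0.63 - 1/1.62)/0.023
Step 3: t = (1.587 - 0.6173)/0.023
Step 4: t = 0.97/0.023 = 42.17 min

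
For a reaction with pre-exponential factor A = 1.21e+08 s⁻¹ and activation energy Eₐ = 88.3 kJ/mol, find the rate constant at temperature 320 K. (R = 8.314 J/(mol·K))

4.66e-07 s⁻¹

Step 1: Use the Arrhenius equation: k = A × exp(-Eₐ/RT)
Step 2: Convert Eₐ to J/mol: 88.3 kJ/mol = 88300 J/mol
Step 3: Calculate the exponent: -Eₐ/(RT) = -88300/(8.314 × 320) = -33.18950
Step 4: k = 1.21e+08 × exp(-33.18950)
Step 5: k = 1.21e+08 × 3.85464e-15 = 4.6641e-07 s⁻¹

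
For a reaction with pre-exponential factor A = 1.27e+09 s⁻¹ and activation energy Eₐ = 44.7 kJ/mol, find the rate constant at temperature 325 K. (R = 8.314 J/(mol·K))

8.30e+01 s⁻¹

Step 1: Use the Arrhenius equation: k = A × exp(-Eₐ/RT)
Step 2: Convert Eₐ to J/mol: 44.7 kJ/mol = 44700 J/mol
Step 3: Calculate the exponent: -Eₐ/(RT) = -44700/(8.314 × 325) = -16.54300
Step 4: k = 1.27e+09 × exp(-16.54300)
Step 5: k = 1.27e+09 × 6.53832e-08 = 8.3037e+01 s⁻¹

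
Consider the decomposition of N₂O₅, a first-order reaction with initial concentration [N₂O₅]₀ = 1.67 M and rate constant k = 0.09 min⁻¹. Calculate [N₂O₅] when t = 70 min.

0.003067 M

Step 1: For a first-order reaction: [N₂O₅] = [N₂O₅]₀ × e^(-kt)
Step 2: [N₂O₅] = 1.67 × e^(-0.09 × 70)
Step 3: [N₂O₅] = 1.67 × e^(-6.3)
Step 4: [N₂O₅] = 1.67 × 0.0018363 = 0.003067 M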